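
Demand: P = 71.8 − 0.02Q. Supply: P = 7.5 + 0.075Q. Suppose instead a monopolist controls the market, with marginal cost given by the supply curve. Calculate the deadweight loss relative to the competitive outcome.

658.16

Competitive equilibrium: 71.8 − 0.02Q = 7.5 + 0.075Q → Q* = 676.8421, P* = 58.2632.
Marginal revenue: MR = 71.8 − 0.04Q. Set MR = MC: 71.8 − 0.04Q = 7.5 + 0.075Q → Q_m = 559.1304.
Price P_m = 71.8 − 0.02·559.1304 = 60.6174; MC(Q_m) = 7.5 + 0.075·559.1304 = 49.4348.
Competitive Q* = 676.8421, so ΔQ = 117.7117; wedge = 60.6174 − 49.4348 = 11.1826.
Deadweight loss = ½ × 117.7117 × 11.1826 = 658.16.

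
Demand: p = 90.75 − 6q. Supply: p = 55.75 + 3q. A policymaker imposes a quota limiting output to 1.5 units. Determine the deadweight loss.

25.68

Competitive equilibrium: 90.75 − 6q = 55.75 + 3q → q* = 3.8889, p* = 67.4167.
At q = 1.5: demand price = 90.75 − 6·1.5 = 81.75; supply price = 55.75 + 3·1.5 = 60.25.
Δq = 3.8889 − 1.5 = 2.3889; wedge = 81.75 − 60.25 = 21.5.
DWL = ½ × 2.3889 × 21.5 = 25.68.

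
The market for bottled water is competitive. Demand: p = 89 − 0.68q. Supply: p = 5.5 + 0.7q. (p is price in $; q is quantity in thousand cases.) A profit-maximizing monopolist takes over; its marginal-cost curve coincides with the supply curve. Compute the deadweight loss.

$275.26 thousand

Competitive equilibrium: 89 − 0.68q = 5.5 + 0.7q → q* = 60.5072, p* = 47.8551.
Marginal revenue: MR = 89 − 1.36q. Set MR = MC: 89 − 1.36q = 5.5 + 0.7q → q_m = 40.534.
Price p_m = 89 − 0.68·40.534 = 61.4369; MC(q_m) = 5.5 + 0.7·40.534 = 33.8738.
Competitive q* = 60.5072, so Δq = 19.9732; wedge = 61.4369 − 33.8738 = 27.5631.
Welfare loss = ½ × 19.9732 × 27.5631 = $275.26 thousand.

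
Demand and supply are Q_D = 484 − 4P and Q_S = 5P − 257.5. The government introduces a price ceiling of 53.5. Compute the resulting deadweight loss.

In inverse form: demand P = 121 − 0.25Q, supply P = 51.5 + 0.2Q.
Competitive equilibrium: 121 − 0.25Q = 51.5 + 0.2Q → Q* = 154.4444, P* = 82.3889.
At the ceiling P = 53.5, quantity supplied = (53.5 − 51.5)/0.2 = 10.
Willingness to pay at Q' = 10: 121 − 0.25·10 = 118.5.
ΔQ = 154.4444 − 10 = 144.4444; wedge = 118.5 − 53.5 = 65.
Welfare loss = ½ × 144.4444 × 65 = 4694.44.

4694.44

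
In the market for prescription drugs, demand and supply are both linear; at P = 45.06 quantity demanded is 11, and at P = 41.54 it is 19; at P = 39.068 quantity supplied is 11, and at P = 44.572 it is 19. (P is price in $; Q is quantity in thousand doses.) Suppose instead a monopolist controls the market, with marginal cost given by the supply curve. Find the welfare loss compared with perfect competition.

$11.82 thousand

Demand slope = (41.54 − 45.06)/(19 − 11) = −0.44, so P = 49.9 − 0.44Q.
Supply slope = (44.572 − 39.068)/(19 − 11) = 0.688, so P = 31.5 + 0.688Q.
Competitive equilibrium: 49.9 − 0.44Q = 31.5 + 0.688Q → Q* = 16.3121, P* = 42.7227.
Marginal revenue: MR = 49.9 − 0.88Q. Set MR = MC: 49.9 − 0.88Q = 31.5 + 0.688Q → Q_m = 11.7347.
Price P_m = 49.9 − 0.44·11.7347 = 44.7367; MC(Q_m) = 31.5 + 0.688·11.7347 = 39.5735.
Competitive Q* = 16.3121, so ΔQ = 4.5774; wedge = 44.7367 − 39.5735 = 5.1632.
Deadweight loss = ½ × 4.5774 × 5.1632 = $11.82 thousand.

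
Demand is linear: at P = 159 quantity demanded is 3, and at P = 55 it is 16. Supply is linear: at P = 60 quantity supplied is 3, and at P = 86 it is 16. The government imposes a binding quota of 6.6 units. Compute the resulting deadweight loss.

Demand slope = (55 − 159)/(16 − 3) = −8, so P = 183 − 8Q.
Supply slope = (86 − 60)/(16 − 3) = 2, so P = 54 + 2Q.
Competitive equilibrium: 183 − 8Q = 54 + 2Q → Q* = 12.9, P* = 79.8.
At Q = 6.6: demand price = 183 − 8·6.6 = 130.2; supply price = 54 + 2·6.6 = 67.2.
ΔQ = 12.9 − 6.6 = 6.3; wedge = 130.2 − 67.2 = 63.
The triangle = ½ × 6.3 × 63 = 198.45.

198.45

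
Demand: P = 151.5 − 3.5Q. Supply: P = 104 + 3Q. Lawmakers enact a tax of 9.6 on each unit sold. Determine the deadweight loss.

7.09

Competitive equilibrium: 151.5 − 3.5Q = 104 + 3Q → Q* = 7.3077, P* = 125.9231.
With the tax, the buyer price exceeds the seller price by 9.6: (151.5 − 3.5Q) − (104 + 3Q) = 9.6 → Q' = 5.8308.
ΔQ = 7.3077 − 5.8308 = 1.4769; the wedge equals the tax, 9.6.
The triangle = ½ × 1.4769 × 9.6 = 7.09.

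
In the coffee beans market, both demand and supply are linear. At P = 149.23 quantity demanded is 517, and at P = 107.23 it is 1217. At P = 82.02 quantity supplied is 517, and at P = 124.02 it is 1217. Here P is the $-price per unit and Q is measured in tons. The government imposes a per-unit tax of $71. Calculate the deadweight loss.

Demand slope = (107.23 − 149.23)/(1217 − 517) = −0.06, so P = 180.25 − 0.06Q.
Supply slope = (124.02 − 82.02)/(1217 − 517) = 0.06, so P = 51 + 0.06Q.
Competitive equilibrium: 180.25 − 0.06Q = 51 + 0.06Q → Q* = 1077.08333, P* = 115.625.
With the tax, the buyer price exceeds the seller price by 71: (180.25 − 0.06Q) − (51 + 0.06Q) = 71 → Q' = 485.41667.
ΔQ = 1077.08333 − 485.41667 = 591.66666; the wedge equals the tax, 71.
Welfare loss = ½ × 591.66666 × 71 = $21004.17.

$21004.17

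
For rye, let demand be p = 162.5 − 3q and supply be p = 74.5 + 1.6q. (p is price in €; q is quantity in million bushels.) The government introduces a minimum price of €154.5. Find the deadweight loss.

€623.43 million

Competitive equilibrium: 162.5 − 3q = 74.5 + 1.6q → q* = 19.1304, p* = 105.1087.
At the floor p = 154.5, quantity demanded = (162.5 − 154.5)/3 = 2.6667.
Sellers' marginal cost at q' = 2.6667: 74.5 + 1.6·2.6667 = 78.7667.
Δq = 19.1304 − 2.6667 = 16.4637; wedge = 154.5 − 78.7667 = 75.7333.
Welfare loss = ½ × 16.4637 × 75.7333 = €623.43 million.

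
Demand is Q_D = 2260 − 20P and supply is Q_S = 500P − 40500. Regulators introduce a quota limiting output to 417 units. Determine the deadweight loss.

In inverse form: demand P = 113 − 0.05Q, supply P = 81 + 0.002Q.
Competitive equilibrium: 113 − 0.05Q = 81 + 0.002Q → Q* = 615.3846, P* = 82.2308.
At Q = 417: demand price = 113 − 0.05·417 = 92.15; supply price = 81 + 0.002·417 = 81.834.
ΔQ = 615.3846 − 417 = 198.3846; wedge = 92.15 − 81.834 = 10.316.
Deadweight loss = ½ × 198.3846 × 10.316 = 1023.27.

1023.27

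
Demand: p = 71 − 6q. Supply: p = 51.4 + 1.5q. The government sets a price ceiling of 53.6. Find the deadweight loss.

Competitive equilibrium: 71 − 6q = 51.4 + 1.5q → q* = 2.6133, p* = 55.32.
At the ceiling p = 53.6, quantity supplied = (53.6 − 51.4)/1.5 = 1.4667.
Willingness to pay at q' = 1.4667: 71 − 6·1.4667 = 62.1998.
Δq = 2.6133 − 1.4667 = 1.1466; wedge = 62.1998 − 53.6 = 8.5998.
Welfare loss = ½ × 1.1466 × 8.5998 = 4.93.

4.93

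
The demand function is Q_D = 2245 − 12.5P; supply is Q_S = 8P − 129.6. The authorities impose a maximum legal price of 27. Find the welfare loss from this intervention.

In inverse form: demand P = 179.6 − 0.08Q, supply P = 16.2 + 0.125Q.
Competitive equilibrium: 179.6 − 0.08Q = 16.2 + 0.125Q → Q* = 797.0732, P* = 115.8341.
At the ceiling P = 27, quantity supplied = (27 − 16.2)/0.125 = 86.4.
Willingness to pay at Q' = 86.4: 179.6 − 0.08·86.4 = 172.688.
ΔQ = 797.0732 − 86.4 = 710.6732; wedge = 172.688 − 27 = 145.688.
DWL = ½ × 710.6732 × 145.688 = 51768.28.

51768.28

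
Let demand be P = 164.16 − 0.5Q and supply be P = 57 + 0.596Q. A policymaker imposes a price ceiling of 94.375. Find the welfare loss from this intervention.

673.76

Competitive equilibrium: 164.16 − 0.5Q = 57 + 0.596Q → Q* = 97.7737, P* = 115.2731.
At the ceiling P = 94.375, quantity supplied = (94.375 − 57)/0.596 = 62.7097.
Willingness to pay at Q' = 62.7097: 164.16 − 0.5·62.7097 = 132.8052.
ΔQ = 97.7737 − 62.7097 = 35.064; wedge = 132.8052 − 94.375 = 38.4302.
The triangle = ½ × 35.064 × 38.4302 = 673.76.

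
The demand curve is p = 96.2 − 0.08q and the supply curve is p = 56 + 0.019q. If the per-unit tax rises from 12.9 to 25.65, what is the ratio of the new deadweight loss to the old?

3.954

Competitive equilibrium: 96.2 − 0.08q = 56 + 0.019q → q* = 406.0606, p* = 63.7152.
For a per-unit tax t: Δq = t/0.099, so DWL = ½·t·(t/0.099) = t²/0.198.
At t = 12.9: DWL = 840.455. At t = 25.65: DWL = 3322.841.
Ratio = (25.65/12.9)² = 3.954.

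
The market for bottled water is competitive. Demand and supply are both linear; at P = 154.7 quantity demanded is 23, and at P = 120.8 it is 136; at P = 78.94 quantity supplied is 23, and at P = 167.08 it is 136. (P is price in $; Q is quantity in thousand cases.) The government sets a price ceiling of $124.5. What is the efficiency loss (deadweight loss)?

$74.40 thousand

Demand slope = (120.8 − 154.7)/(136 − 23) = −0.3, so P = 161.6 − 0.3Q.
Supply slope = (167.08 − 78.94)/(136 − 23) = 0.78, so P = 61 + 0.78Q.
Competitive equilibrium: 161.6 − 0.3Q = 61 + 0.78Q → Q* = 93.1481, P* = 133.6556.
At the ceiling P = 124.5, quantity supplied = (124.5 − 61)/0.78 = 81.4103.
Willingness to pay at Q' = 81.4103: 161.6 − 0.3·81.4103 = 137.1769.
ΔQ = 93.1481 − 81.4103 = 11.7378; wedge = 137.1769 − 124.5 = 12.6769.
Deadweight loss = ½ × 11.7378 × 12.6769 = $74.40 thousand.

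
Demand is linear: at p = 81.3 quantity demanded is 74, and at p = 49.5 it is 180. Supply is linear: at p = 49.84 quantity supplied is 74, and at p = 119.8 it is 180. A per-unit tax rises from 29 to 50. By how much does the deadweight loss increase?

Demand slope = (49.5 − 81.3)/(180 − 74) = −0.3, so p = 103.5 − 0.3q.
Supply slope = (119.8 − 49.84)/(180 − 74) = 0.66, so p = 1 + 0.66q.
Competitive equilibrium: 103.5 − 0.3q = 1 + 0.66q → q* = 106.7708, p* = 71.4688.
For a per-unit tax t: Δq = t/0.96, so DWL = ½·t·(t/0.96) = t²/1.92.
At t = 29: DWL = 438.021. At t = 50: DWL = 1302.083.
Increase = 1302.083 − 438.021 = 864.06.

864.06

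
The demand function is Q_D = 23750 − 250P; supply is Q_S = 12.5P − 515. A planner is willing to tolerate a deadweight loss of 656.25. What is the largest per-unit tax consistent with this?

In inverse form: demand P = 95 − 0.004Q, supply P = 41.2 + 0.08Q.
Competitive equilibrium: 95 − 0.004Q = 41.2 + 0.08Q → Q* = 640.4762, P* = 92.4381.
A tax t gives ΔQ = t/0.084 and wedge t, so DWL = t²/0.168.
t²/0.168 = 656.25 → t² = 110.25 → t = 10.5.

10.5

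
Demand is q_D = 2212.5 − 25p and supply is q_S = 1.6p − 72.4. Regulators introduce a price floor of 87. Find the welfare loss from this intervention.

In inverse form: demand p = 88.5 − 0.04q, supply p = 45.25 + 0.625q.
Competitive equilibrium: 88.5 − 0.04q = 45.25 + 0.625q → q* = 65.0376, p* = 85.8985.
At the floor p = 87, quantity demanded = (88.5 − 87)/0.04 = 37.5.
Sellers' marginal cost at q' = 37.5: 45.25 + 0.625·37.5 = 68.6875.
Δq = 65.0376 − 37.5 = 27.5376; wedge = 87 − 68.6875 = 18.3125.
Welfare loss = ½ × 27.5376 × 18.3125 = 252.14.

252.14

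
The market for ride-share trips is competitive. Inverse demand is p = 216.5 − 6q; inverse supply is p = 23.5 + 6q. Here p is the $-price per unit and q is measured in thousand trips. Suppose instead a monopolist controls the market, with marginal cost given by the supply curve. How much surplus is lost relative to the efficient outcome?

$172.45 thousand

Competitive equilibrium: 216.5 − 6q = 23.5 + 6q → q* = 16.0833, p* = 120.
Marginal revenue: MR = 216.5 − 12q. Set MR = MC: 216.5 − 12q = 23.5 + 6q → q_m = 10.7222.
Price p_m = 216.5 − 6·10.7222 = 152.1668; MC(q_m) = 23.5 + 6·10.7222 = 87.8332.
Competitive q* = 16.0833, so Δq = 5.3611; wedge = 152.1668 − 87.8332 = 64.3336.
The triangle = ½ × 5.3611 × 64.3336 = $172.45 thousand.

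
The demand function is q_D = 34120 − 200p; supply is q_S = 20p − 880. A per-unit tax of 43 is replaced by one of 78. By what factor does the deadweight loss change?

3.290

In inverse form: demand p = 170.6 − 0.005q, supply p = 44 + 0.05q.
Competitive equilibrium: 170.6 − 0.005q = 44 + 0.05q → q* = 2301.8182, p* = 159.0909.
For a per-unit tax t: Δq = t/0.055, so DWL = ½·t·(t/0.055) = t²/0.11.
At t = 43: DWL = 16809.091. At t = 78: DWL = 55309.091.
Ratio = (78/43)² = 3.290.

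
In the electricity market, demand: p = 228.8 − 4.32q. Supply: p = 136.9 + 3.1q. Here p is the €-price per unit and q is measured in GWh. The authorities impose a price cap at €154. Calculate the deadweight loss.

Competitive equilibrium: 228.8 − 4.32q = 136.9 + 3.1q → q* = 12.3854, p* = 175.2949.
At the ceiling p = 154, quantity supplied = (154 − 136.9)/3.1 = 5.5161.
Willingness to pay at q' = 5.5161: 228.8 − 4.32·5.5161 = 204.9704.
Δq = 12.3854 − 5.5161 = 6.8693; wedge = 204.9704 − 154 = 50.9704.
DWL = ½ × 6.8693 × 50.9704 = €175.07.

€175.07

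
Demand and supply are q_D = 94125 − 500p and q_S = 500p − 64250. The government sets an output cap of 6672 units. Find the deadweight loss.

In inverse form: demand p = 188.25 − 0.002q, supply p = 128.5 + 0.002q.
Competitive equilibrium: 188.25 − 0.002q = 128.5 + 0.002q → q* = 14937.5, p* = 158.375.
At q = 6672: demand price = 188.25 − 0.002·6672 = 174.906; supply price = 128.5 + 0.002·6672 = 141.844.
Δq = 14937.5 − 6672 = 8265.5; wedge = 174.906 − 141.844 = 33.062.
The triangle = ½ × 8265.5 × 33.062 = 136636.98.

136636.98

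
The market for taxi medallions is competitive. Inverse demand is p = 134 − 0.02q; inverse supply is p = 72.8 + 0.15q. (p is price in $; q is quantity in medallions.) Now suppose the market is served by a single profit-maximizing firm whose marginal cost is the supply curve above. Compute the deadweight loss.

$122.06

Competitive equilibrium: 134 − 0.02q = 72.8 + 0.15q → q* = 360, p* = 126.8.
Marginal revenue: MR = 134 − 0.04q. Set MR = MC: 134 − 0.04q = 72.8 + 0.15q → q_m = 322.1053.
Price p_m = 134 − 0.02·322.1053 = 127.5579; MC(q_m) = 72.8 + 0.15·322.1053 = 121.1158.
Competitive q* = 360, so Δq = 37.8947; wedge = 127.5579 − 121.1158 = 6.4421.
Deadweight loss = ½ × 37.8947 × 6.4421 = $122.06.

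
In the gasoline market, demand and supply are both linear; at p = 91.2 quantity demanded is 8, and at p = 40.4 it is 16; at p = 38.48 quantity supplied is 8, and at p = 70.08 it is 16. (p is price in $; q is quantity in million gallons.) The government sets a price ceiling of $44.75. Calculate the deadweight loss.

$64.21 million

Demand slope = (40.4 − 91.2)/(16 − 8) = −6.35, so p = 142 − 6.35q.
Supply slope = (70.08 − 38.48)/(16 − 8) = 3.95, so p = 6.88 + 3.95q.
Competitive equilibrium: 142 − 6.35q = 6.88 + 3.95q → q* = 13.1184, p* = 58.6979.
At the ceiling p = 44.75, quantity supplied = (44.75 − 6.88)/3.95 = 9.5873.
Willingness to pay at q' = 9.5873: 142 − 6.35·9.5873 = 81.1206.
Δq = 13.1184 − 9.5873 = 3.5311; wedge = 81.1206 − 44.75 = 36.3706.
The triangle = ½ × 3.5311 × 36.3706 = $64.21 million.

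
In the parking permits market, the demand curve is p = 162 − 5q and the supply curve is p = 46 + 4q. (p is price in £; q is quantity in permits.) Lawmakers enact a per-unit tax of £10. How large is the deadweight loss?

£5.56

Competitive equilibrium: 162 − 5q = 46 + 4q → q* = 12.8889, p* = 97.5556.
With the tax, the buyer price exceeds the seller price by 10: (162 − 5q) − (46 + 4q) = 10 → q' = 11.7778.
Δq = 12.8889 − 11.7778 = 1.1111; the wedge equals the tax, 10.
The triangle = ½ × 1.1111 × 10 = £5.56.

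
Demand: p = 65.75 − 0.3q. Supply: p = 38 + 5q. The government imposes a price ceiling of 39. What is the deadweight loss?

67.20

Competitive equilibrium: 65.75 − 0.3q = 38 + 5q → q* = 5.2358, p* = 64.1792.
At the ceiling p = 39, quantity supplied = (39 − 38)/5 = 0.2.
Willingness to pay at q' = 0.2: 65.75 − 0.3·0.2 = 65.69.
Δq = 5.2358 − 0.2 = 5.0358; wedge = 65.69 − 39 = 26.69.
Welfare loss = ½ × 5.0358 × 26.69 = 67.20.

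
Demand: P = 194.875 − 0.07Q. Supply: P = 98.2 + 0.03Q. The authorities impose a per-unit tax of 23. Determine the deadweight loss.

2645

Competitive equilibrium: 194.875 − 0.07Q = 98.2 + 0.03Q → Q* = 966.75, P* = 127.2025.
With the tax, the buyer price exceeds the seller price by 23: (194.875 − 0.07Q) − (98.2 + 0.03Q) = 23 → Q' = 736.75.
ΔQ = 966.75 − 736.75 = 230; the wedge equals the tax, 23.
Deadweight loss = ½ × 230 × 23 = 2645.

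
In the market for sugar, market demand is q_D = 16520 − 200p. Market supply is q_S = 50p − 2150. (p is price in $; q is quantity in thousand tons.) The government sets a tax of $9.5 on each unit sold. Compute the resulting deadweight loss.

$1805 thousand

In inverse form: demand p = 82.6 − 0.005q, supply p = 43 + 0.02q.
Competitive equilibrium: 82.6 − 0.005q = 43 + 0.02q → q* = 1584, p* = 74.68.
With the tax, the buyer price exceeds the seller price by 9.5: (82.6 − 0.005q) − (43 + 0.02q) = 9.5 → q' = 1204.
Δq = 1584 − 1204 = 380; the wedge equals the tax, 9.5.
Welfare loss = ½ × 380 × 9.5 = $1805 thousand.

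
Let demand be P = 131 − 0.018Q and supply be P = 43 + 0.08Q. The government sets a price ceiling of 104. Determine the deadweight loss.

899.11

Competitive equilibrium: 131 − 0.018Q = 43 + 0.08Q → Q* = 897.9592, P* = 114.8367.
At the ceiling P = 104, quantity supplied = (104 − 43)/0.08 = 762.5.
Willingness to pay at Q' = 762.5: 131 − 0.018·762.5 = 117.275.
ΔQ = 897.9592 − 762.5 = 135.4592; wedge = 117.275 − 104 = 13.275.
Welfare loss = ½ × 135.4592 × 13.275 = 899.11.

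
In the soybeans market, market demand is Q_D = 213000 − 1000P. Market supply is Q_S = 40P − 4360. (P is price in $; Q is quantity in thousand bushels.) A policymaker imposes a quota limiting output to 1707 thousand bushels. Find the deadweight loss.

$68352.037 thousand

In inverse form: demand P = 213 − 0.001Q, supply P = 109 + 0.025Q.
Competitive equilibrium: 213 − 0.001Q = 109 + 0.025Q → Q* = 4000, P* = 209.
At Q = 1707: demand price = 213 − 0.001·1707 = 211.293; supply price = 109 + 0.025·1707 = 151.675.
ΔQ = 4000 − 1707 = 2293; wedge = 211.293 − 151.675 = 59.618.
Deadweight loss = ½ × 2293 × 59.618 = $68352.037 thousand.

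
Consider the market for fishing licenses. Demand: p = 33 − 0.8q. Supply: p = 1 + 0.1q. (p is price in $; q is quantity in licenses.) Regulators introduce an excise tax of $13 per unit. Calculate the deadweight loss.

Competitive equilibrium: 33 − 0.8q = 1 + 0.1q → q* = 35.5556, p* = 4.5556.
With the tax, the buyer price exceeds the seller price by 13: (33 − 0.8q) − (1 + 0.1q) = 13 → q' = 21.1111.
Δq = 35.5556 − 21.1111 = 14.4445; the wedge equals the tax, 13.
The triangle = ½ × 14.4445 × 13 = $93.89.

$93.89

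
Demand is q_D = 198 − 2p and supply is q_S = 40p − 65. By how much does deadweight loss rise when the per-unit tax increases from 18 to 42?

1371.43

In inverse form: demand p = 99 − 0.5q, supply p = 1.625 + 0.025q.
Competitive equilibrium: 99 − 0.5q = 1.625 + 0.025q → q* = 185.4762, p* = 6.2619.
For a per-unit tax t: Δq = t/0.525, so DWL = ½·t·(t/0.525) = t²/1.05.
At t = 18: DWL = 308.571. At t = 42: DWL = 1680.
Increase = 1680 − 308.571 = 1371.43.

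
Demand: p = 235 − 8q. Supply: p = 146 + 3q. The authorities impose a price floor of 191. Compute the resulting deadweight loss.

Competitive equilibrium: 235 − 8q = 146 + 3q → q* = 8.0909, p* = 170.2727.
At the floor p = 191, quantity demanded = (235 − 191)/8 = 5.5.
Sellers' marginal cost at q' = 5.5: 146 + 3·5.5 = 162.5.
Δq = 8.0909 − 5.5 = 2.5909; wedge = 191 − 162.5 = 28.5.
DWL = ½ × 2.5909 × 28.5 = 36.92.

36.92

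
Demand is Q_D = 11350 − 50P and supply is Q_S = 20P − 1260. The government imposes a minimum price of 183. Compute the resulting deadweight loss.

In inverse form: demand P = 227 − 0.02Q, supply P = 63 + 0.05Q.
Competitive equilibrium: 227 − 0.02Q = 63 + 0.05Q → Q* = 2342.8571, P* = 180.1429.
At the floor P = 183, quantity demanded = (227 − 183)/0.02 = 2200.
Sellers' marginal cost at Q' = 2200: 63 + 0.05·2200 = 173.
ΔQ = 2342.8571 − 2200 = 142.8571; wedge = 183 − 173 = 10.
The triangle = ½ × 142.8571 × 10 = 714.29.

714.29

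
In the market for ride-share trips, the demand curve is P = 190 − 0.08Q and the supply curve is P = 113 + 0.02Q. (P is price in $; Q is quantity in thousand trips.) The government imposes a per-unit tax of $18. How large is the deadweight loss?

$1620 thousand

Competitive equilibrium: 190 − 0.08Q = 113 + 0.02Q → Q* = 770, P* = 128.4.
With the tax, the buyer price exceeds the seller price by 18: (190 − 0.08Q) − (113 + 0.02Q) = 18 → Q' = 590.
ΔQ = 770 − 590 = 180; the wedge equals the tax, 18.
Welfare loss = ½ × 180 × 18 = $1620 thousand.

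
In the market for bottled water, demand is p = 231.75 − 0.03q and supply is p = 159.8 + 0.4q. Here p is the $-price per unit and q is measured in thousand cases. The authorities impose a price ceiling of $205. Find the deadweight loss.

$634.52 thousand

Competitive equilibrium: 231.75 − 0.03q = 159.8 + 0.4q → q* = 167.3256, p* = 226.7302.
At the ceiling p = 205, quantity supplied = (205 − 159.8)/0.4 = 113.
Willingness to pay at q' = 113: 231.75 − 0.03·113 = 228.36.
Δq = 167.3256 − 113 = 54.3256; wedge = 228.36 − 205 = 23.36.
The triangle = ½ × 54.3256 × 23.36 = $634.52 thousand.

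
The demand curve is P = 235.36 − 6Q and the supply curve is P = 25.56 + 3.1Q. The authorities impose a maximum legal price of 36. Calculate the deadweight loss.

1763.52

Competitive equilibrium: 235.36 − 6Q = 25.56 + 3.1Q → Q* = 23.0549, P* = 97.0303.
At the ceiling P = 36, quantity supplied = (36 − 25.56)/3.1 = 3.3677.
Willingness to pay at Q' = 3.3677: 235.36 − 6·3.3677 = 215.1538.
ΔQ = 23.0549 − 3.3677 = 19.6872; wedge = 215.1538 − 36 = 179.1538.
The triangle = ½ × 19.6872 × 179.1538 = 1763.52.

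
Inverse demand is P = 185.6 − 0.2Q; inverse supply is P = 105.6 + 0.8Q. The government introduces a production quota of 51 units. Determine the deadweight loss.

Competitive equilibrium: 185.6 − 0.2Q = 105.6 + 0.8Q → Q* = 80, P* = 169.6.
At Q = 51: demand price = 185.6 − 0.2·51 = 175.4; supply price = 105.6 + 0.8·51 = 146.4.
ΔQ = 80 − 51 = 29; wedge = 175.4 − 146.4 = 29.
DWL = ½ × 29 × 29 = 420.50.

420.50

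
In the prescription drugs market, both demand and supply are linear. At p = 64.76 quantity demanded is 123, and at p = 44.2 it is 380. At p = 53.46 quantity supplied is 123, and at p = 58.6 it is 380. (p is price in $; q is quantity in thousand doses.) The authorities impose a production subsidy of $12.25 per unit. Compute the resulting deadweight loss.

$750.31 thousand

Demand slope = (44.2 − 64.76)/(380 − 123) = −0.08, so p = 74.6 − 0.08q.
Supply slope = (58.6 − 53.46)/(380 − 123) = 0.02, so p = 51 + 0.02q.
Competitive equilibrium: 74.6 − 0.08q = 51 + 0.02q → q* = 236, p* = 55.72.
The subsidy lowers effective supply by 12.25: p = 38.75 + 0.02q.
New quantity: 74.6 − 0.08q = 38.75 + 0.02q → q' = 358.5.
Overproduction Δq = 358.5 − 236 = 122.5; wedge = subsidy = 12.25.
Welfare loss = ½ × 122.5 × 12.25 = $750.31 thousand.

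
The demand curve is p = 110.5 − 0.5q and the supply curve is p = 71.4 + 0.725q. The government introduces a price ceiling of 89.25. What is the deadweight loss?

Competitive equilibrium: 110.5 − 0.5q = 71.4 + 0.725q → q* = 31.9184, p* = 94.5408.
At the ceiling p = 89.25, quantity supplied = (89.25 − 71.4)/0.725 = 24.6207.
Willingness to pay at q' = 24.6207: 110.5 − 0.5·24.6207 = 98.1897.
Δq = 31.9184 − 24.6207 = 7.2977; wedge = 98.1897 − 89.25 = 8.9397.
DWL = ½ × 7.2977 × 8.9397 = 32.62.

32.62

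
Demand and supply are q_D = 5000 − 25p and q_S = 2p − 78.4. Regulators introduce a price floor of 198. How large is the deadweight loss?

In inverse form: demand p = 200 − 0.04q, supply p = 39.2 + 0.5q.
Competitive equilibrium: 200 − 0.04q = 39.2 + 0.5q → q* = 297.7778, p* = 188.0889.
At the floor p = 198, quantity demanded = (200 − 198)/0.04 = 50.
Sellers' marginal cost at q' = 50: 39.2 + 0.5·50 = 64.2.
Δq = 297.7778 − 50 = 247.7778; wedge = 198 − 64.2 = 133.8.
DWL = ½ × 247.7778 × 133.8 = 16576.33.

16576.33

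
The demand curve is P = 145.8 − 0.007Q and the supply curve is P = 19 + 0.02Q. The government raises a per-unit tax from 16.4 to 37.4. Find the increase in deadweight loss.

20922.22

Competitive equilibrium: 145.8 − 0.007Q = 19 + 0.02Q → Q* = 4696.2963, P* = 112.9259.
For a per-unit tax t: ΔQ = t/0.027, so DWL = ½·t·(t/0.027) = t²/0.054.
At t = 16.4: DWL = 4980.741. At t = 37.4: DWL = 25902.963.
Increase = 25902.963 − 4980.741 = 20922.22.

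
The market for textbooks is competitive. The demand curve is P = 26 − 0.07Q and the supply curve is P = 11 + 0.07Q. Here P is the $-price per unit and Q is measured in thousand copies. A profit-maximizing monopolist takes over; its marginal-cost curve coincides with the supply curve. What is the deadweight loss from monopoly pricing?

Competitive equilibrium: 26 − 0.07Q = 11 + 0.07Q → Q* = 107.1429, P* = 18.5.
Marginal revenue: MR = 26 − 0.14Q. Set MR = MC: 26 − 0.14Q = 11 + 0.07Q → Q_m = 71.4286.
Price P_m = 26 − 0.07·71.4286 = 21; MC(Q_m) = 11 + 0.07·71.4286 = 16.
Competitive Q* = 107.1429, so ΔQ = 35.7143; wedge = 21 − 16 = 5.
Welfare loss = ½ × 35.7143 × 5 = $89.29 thousand.

$89.29 thousand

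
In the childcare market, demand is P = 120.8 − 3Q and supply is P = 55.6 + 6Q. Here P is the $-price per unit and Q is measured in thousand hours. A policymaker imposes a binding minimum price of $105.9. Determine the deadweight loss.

Competitive equilibrium: 120.8 − 3Q = 55.6 + 6Q → Q* = 7.2444, P* = 99.0667.
At the floor P = 105.9, quantity demanded = (120.8 − 105.9)/3 = 4.9667.
Sellers' marginal cost at Q' = 4.9667: 55.6 + 6·4.9667 = 85.4002.
ΔQ = 7.2444 − 4.9667 = 2.2777; wedge = 105.9 − 85.4002 = 20.4998.
The triangle = ½ × 2.2777 × 20.4998 = $23.35 thousand.

$23.35 thousand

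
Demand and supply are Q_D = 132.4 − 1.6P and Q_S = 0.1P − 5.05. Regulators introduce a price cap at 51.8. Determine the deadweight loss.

In inverse form: demand P = 82.75 − 0.625Q, supply P = 50.5 + 10Q.
Competitive equilibrium: 82.75 − 0.625Q = 50.5 + 10Q → Q* = 3.0353, P* = 80.8529.
At the ceiling P = 51.8, quantity supplied = (51.8 − 50.5)/10 = 0.13.
Willingness to pay at Q' = 0.13: 82.75 − 0.625·0.13 = 82.6688.
ΔQ = 3.0353 − 0.13 = 2.9053; wedge = 82.6688 − 51.8 = 30.8688.
Welfare loss = ½ × 2.9053 × 30.8688 = 44.84.

44.84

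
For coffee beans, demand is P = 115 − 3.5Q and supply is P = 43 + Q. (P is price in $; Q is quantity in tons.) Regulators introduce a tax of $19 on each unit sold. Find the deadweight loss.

$40.11

Competitive equilibrium: 115 − 3.5Q = 43 + Q → Q* = 16, P* = 59.
With the tax, the buyer price exceeds the seller price by 19: (115 − 3.5Q) − (43 + Q) = 19 → Q' = 11.7778.
ΔQ = 16 − 11.7778 = 4.2222; the wedge equals the tax, 19.
DWL = ½ × 4.2222 × 19 = $40.11.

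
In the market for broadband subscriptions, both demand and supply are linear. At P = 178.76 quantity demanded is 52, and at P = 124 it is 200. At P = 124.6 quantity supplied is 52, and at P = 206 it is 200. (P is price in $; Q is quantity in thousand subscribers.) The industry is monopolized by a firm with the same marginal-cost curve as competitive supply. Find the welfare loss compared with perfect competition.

Demand slope = (124 − 178.76)/(200 − 52) = −0.37, so P = 198 − 0.37Q.
Supply slope = (206 − 124.6)/(200 − 52) = 0.55, so P = 96 + 0.55Q.
Competitive equilibrium: 198 − 0.37Q = 96 + 0.55Q → Q* = 110.8696, P* = 156.9783.
Marginal revenue: MR = 198 − 0.74Q. Set MR = MC: 198 − 0.74Q = 96 + 0.55Q → Q_m = 79.0698.
Price P_m = 198 − 0.37·79.0698 = 168.7442; MC(Q_m) = 96 + 0.55·79.0698 = 139.4884.
Competitive Q* = 110.8696, so ΔQ = 31.7998; wedge = 168.7442 − 139.4884 = 29.2558.
The triangle = ½ × 31.7998 × 29.2558 = $465.16 thousand.

$465.16 thousand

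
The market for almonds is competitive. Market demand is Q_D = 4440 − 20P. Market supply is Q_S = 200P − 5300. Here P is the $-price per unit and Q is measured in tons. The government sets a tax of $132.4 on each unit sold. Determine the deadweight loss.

In inverse form: demand P = 222 − 0.05Q, supply P = 26.5 + 0.005Q.
Competitive equilibrium: 222 − 0.05Q = 26.5 + 0.005Q → Q* = 3554.54545, P* = 44.27273.
With the tax, the buyer price exceeds the seller price by 132.4: (222 − 0.05Q) − (26.5 + 0.005Q) = 132.4 → Q' = 1147.27273.
ΔQ = 3554.54545 − 1147.27273 = 2407.27272; the wedge equals the tax, 132.4.
Welfare loss = ½ × 2407.27272 × 132.4 = $159361.45.

$159361.45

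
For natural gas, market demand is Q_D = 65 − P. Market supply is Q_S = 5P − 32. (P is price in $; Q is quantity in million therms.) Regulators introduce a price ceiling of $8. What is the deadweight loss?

In inverse form: demand P = 65 − Q, supply P = 6.4 + 0.2Q.
Competitive equilibrium: 65 − Q = 6.4 + 0.2Q → Q* = 48.8333, P* = 16.1667.
At the ceiling P = 8, quantity supplied = (8 − 6.4)/0.2 = 8.
Willingness to pay at Q' = 8: 65 − 1·8 = 57.
ΔQ = 48.8333 − 8 = 40.8333; wedge = 57 − 8 = 49.
The triangle = ½ × 40.8333 × 49 = $1000.42 million.

$1000.42 million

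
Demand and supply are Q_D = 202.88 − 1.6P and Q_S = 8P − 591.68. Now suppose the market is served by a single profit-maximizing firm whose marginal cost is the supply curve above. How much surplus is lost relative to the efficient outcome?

384.58

In inverse form: demand P = 126.8 − 0.625Q, supply P = 73.96 + 0.125Q.
Competitive equilibrium: 126.8 − 0.625Q = 73.96 + 0.125Q → Q* = 70.4533, P* = 82.7667.
Marginal revenue: MR = 126.8 − 1.25Q. Set MR = MC: 126.8 − 1.25Q = 73.96 + 0.125Q → Q_m = 38.4291.
Price P_m = 126.8 − 0.625·38.4291 = 102.7818; MC(Q_m) = 73.96 + 0.125·38.4291 = 78.7636.
Competitive Q* = 70.4533, so ΔQ = 32.0242; wedge = 102.7818 − 78.7636 = 24.0182.
The triangle = ½ × 32.0242 × 24.0182 = 384.58.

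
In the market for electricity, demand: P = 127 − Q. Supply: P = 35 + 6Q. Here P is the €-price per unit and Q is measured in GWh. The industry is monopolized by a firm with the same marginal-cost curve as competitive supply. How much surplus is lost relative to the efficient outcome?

Competitive equilibrium: 127 − Q = 35 + 6Q → Q* = 13.1429, P* = 113.8571.
Marginal revenue: MR = 127 − 2Q. Set MR = MC: 127 − 2Q = 35 + 6Q → Q_m = 11.5.
Price P_m = 127 − 1·11.5 = 115.5; MC(Q_m) = 35 + 6·11.5 = 104.
Competitive Q* = 13.1429, so ΔQ = 1.6429; wedge = 115.5 − 104 = 11.5.
DWL = ½ × 1.6429 × 11.5 = €9.45.

€9.45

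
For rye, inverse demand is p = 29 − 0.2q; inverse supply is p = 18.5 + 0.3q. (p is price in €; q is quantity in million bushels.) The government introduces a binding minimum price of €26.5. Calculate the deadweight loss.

Competitive equilibrium: 29 − 0.2q = 18.5 + 0.3q → q* = 21, p* = 24.8.
At the floor p = 26.5, quantity demanded = (29 − 26.5)/0.2 = 12.5.
Sellers' marginal cost at q' = 12.5: 18.5 + 0.3·12.5 = 22.25.
Δq = 21 − 12.5 = 8.5; wedge = 26.5 − 22.25 = 4.25.
Deadweight loss = ½ × 8.5 × 4.25 = €18.06 million.

€18.06 million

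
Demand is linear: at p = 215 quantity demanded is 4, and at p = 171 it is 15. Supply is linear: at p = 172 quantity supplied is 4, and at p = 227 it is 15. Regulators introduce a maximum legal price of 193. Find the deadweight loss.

Demand slope = (171 − 215)/(15 − 4) = −4, so p = 231 − 4q.
Supply slope = (227 − 172)/(15 − 4) = 5, so p = 152 + 5q.
Competitive equilibrium: 231 − 4q = 152 + 5q → q* = 8.7778, p* = 195.8889.
At the ceiling p = 193, quantity supplied = (193 − 152)/5 = 8.2.
Willingness to pay at q' = 8.2: 231 − 4·8.2 = 198.2.
Δq = 8.7778 − 8.2 = 0.5778; wedge = 198.2 − 193 = 5.2.
DWL = ½ × 0.5778 × 5.2 = 1.50.

1.50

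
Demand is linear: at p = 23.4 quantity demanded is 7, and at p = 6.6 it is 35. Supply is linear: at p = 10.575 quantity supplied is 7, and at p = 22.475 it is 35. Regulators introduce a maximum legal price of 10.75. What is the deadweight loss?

75.04

Demand slope = (6.6 − 23.4)/(35 − 7) = −0.6, so p = 27.6 − 0.6q.
Supply slope = (22.475 − 10.575)/(35 − 7) = 0.425, so p = 7.6 + 0.425q.
Competitive equilibrium: 27.6 − 0.6q = 7.6 + 0.425q → q* = 19.5122, p* = 15.8927.
At the ceiling p = 10.75, quantity supplied = (10.75 − 7.6)/0.425 = 7.4118.
Willingness to pay at q' = 7.4118: 27.6 − 0.6·7.4118 = 23.1529.
Δq = 19.5122 − 7.4118 = 12.1004; wedge = 23.1529 − 10.75 = 12.4029.
The triangle = ½ × 12.1004 × 12.4029 = 75.04.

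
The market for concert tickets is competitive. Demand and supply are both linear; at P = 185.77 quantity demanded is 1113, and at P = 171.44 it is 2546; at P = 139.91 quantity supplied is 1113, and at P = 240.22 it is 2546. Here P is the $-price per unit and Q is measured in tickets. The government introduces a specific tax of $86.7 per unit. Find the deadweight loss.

Demand slope = (171.44 − 185.77)/(2546 − 1113) = −0.01, so P = 196.9 − 0.01Q.
Supply slope = (240.22 − 139.91)/(2546 − 1113) = 0.07, so P = 62 + 0.07Q.
Competitive equilibrium: 196.9 − 0.01Q = 62 + 0.07Q → Q* = 1686.25, P* = 180.0375.
With the tax, the buyer price exceeds the seller price by 86.7: (196.9 − 0.01Q) − (62 + 0.07Q) = 86.7 → Q' = 602.5.
ΔQ = 1686.25 − 602.5 = 1083.75; the wedge equals the tax, 86.7.
Welfare loss = ½ × 1083.75 × 86.7 = $46980.56.

$46980.56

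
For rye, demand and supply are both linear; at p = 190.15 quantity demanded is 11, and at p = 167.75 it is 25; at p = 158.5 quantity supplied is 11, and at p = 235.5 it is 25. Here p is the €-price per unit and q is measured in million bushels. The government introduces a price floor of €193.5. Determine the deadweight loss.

Demand slope = (167.75 − 190.15)/(25 − 11) = −1.6, so p = 207.75 − 1.6q.
Supply slope = (235.5 − 158.5)/(25 − 11) = 5.5, so p = 98 + 5.5q.
Competitive equilibrium: 207.75 − 1.6q = 98 + 5.5q → q* = 15.4577, p* = 183.0176.
At the floor p = 193.5, quantity demanded = (207.75 − 193.5)/1.6 = 8.9063.
Sellers' marginal cost at q' = 8.9063: 98 + 5.5·8.9063 = 146.9847.
Δq = 15.4577 − 8.9063 = 6.5514; wedge = 193.5 − 146.9847 = 46.5153.
The triangle = ½ × 6.5514 × 46.5153 = €152.37 million.

€152.37 million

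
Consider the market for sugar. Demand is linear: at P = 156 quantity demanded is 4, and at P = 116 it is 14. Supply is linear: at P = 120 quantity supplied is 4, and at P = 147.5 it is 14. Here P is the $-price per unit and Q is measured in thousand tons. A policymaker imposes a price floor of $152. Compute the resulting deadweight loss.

Demand slope = (116 − 156)/(14 − 4) = −4, so P = 172 − 4Q.
Supply slope = (147.5 − 120)/(14 − 4) = 2.75, so P = 109 + 2.75Q.
Competitive equilibrium: 172 − 4Q = 109 + 2.75Q → Q* = 9.3333, P* = 134.6667.
At the floor P = 152, quantity demanded = (172 − 152)/4 = 5.
Sellers' marginal cost at Q' = 5: 109 + 2.75·5 = 122.75.
ΔQ = 9.3333 − 5 = 4.3333; wedge = 152 − 122.75 = 29.25.
Welfare loss = ½ × 4.3333 × 29.25 = $63.375 thousand.

$63.375 thousand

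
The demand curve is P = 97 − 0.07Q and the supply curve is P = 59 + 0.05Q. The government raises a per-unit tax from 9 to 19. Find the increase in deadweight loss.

Competitive equilibrium: 97 − 0.07Q = 59 + 0.05Q → Q* = 316.6667, P* = 74.8333.
For a per-unit tax t: ΔQ = t/0.12, so DWL = ½·t·(t/0.12) = t²/0.24.
At t = 9: DWL = 337.5. At t = 19: DWL = 1504.167.
Increase = 1504.167 − 337.5 = 1166.67.

1166.67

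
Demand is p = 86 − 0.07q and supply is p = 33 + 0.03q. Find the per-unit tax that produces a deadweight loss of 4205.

Competitive equilibrium: 86 − 0.07q = 33 + 0.03q → q* = 530, p* = 48.9.
A tax t gives Δq = t/0.1 and wedge t, so DWL = t²/0.2.
t²/0.2 = 4205 → t² = 841 → t = 29.

29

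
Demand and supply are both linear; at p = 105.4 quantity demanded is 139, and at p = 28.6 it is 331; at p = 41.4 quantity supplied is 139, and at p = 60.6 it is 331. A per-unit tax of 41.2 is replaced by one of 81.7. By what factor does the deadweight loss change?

Demand slope = (28.6 − 105.4)/(331 − 139) = −0.4, so p = 161 − 0.4q.
Supply slope = (60.6 − 41.4)/(331 − 139) = 0.1, so p = 27.5 + 0.1q.
Competitive equilibrium: 161 − 0.4q = 27.5 + 0.1q → q* = 267, p* = 54.2.
For a per-unit tax t: Δq = t/0.5, so DWL = ½·t·(t/0.5) = t²/1.
At t = 41.2: DWL = 1697.44. At t = 81.7: DWL = 6674.89.
Ratio = (81.7/41.2)² = 3.932.

3.932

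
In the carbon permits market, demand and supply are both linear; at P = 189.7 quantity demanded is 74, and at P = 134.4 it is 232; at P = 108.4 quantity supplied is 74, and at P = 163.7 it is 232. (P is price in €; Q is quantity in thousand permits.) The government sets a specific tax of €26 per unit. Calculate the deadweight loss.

Demand slope = (134.4 − 189.7)/(232 − 74) = −0.35, so P = 215.6 − 0.35Q.
Supply slope = (163.7 − 108.4)/(232 − 74) = 0.35, so P = 82.5 + 0.35Q.
Competitive equilibrium: 215.6 − 0.35Q = 82.5 + 0.35Q → Q* = 190.1429, P* = 149.05.
With the tax, the buyer price exceeds the seller price by 26: (215.6 − 0.35Q) − (82.5 + 0.35Q) = 26 → Q' = 153.
ΔQ = 190.1429 − 153 = 37.1429; the wedge equals the tax, 26.
Deadweight loss = ½ × 37.1429 × 26 = €482.86 thousand.

€482.86 thousand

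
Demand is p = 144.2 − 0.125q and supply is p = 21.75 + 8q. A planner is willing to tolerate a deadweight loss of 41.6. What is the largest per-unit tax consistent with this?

26

Competitive equilibrium: 144.2 − 0.125q = 21.75 + 8q → q* = 15.0708, p* = 142.3162.
A tax t gives Δq = t/8.125 and wedge t, so DWL = t²/16.25.
t²/16.25 = 41.6 → t² = 676 → t = 26.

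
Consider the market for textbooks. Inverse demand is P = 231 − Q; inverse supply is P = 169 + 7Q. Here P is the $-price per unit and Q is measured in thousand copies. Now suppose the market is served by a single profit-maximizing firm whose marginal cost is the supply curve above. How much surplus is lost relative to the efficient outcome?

$2.97 thousand

Competitive equilibrium: 231 − Q = 169 + 7Q → Q* = 7.75, P* = 223.25.
Marginal revenue: MR = 231 − 2Q. Set MR = MC: 231 − 2Q = 169 + 7Q → Q_m = 6.8889.
Price P_m = 231 − 1·6.8889 = 224.1111; MC(Q_m) = 169 + 7·6.8889 = 217.2223.
Competitive Q* = 7.75, so ΔQ = 0.8611; wedge = 224.1111 − 217.2223 = 6.8888.
The triangle = ½ × 0.8611 × 6.8888 = $2.97 thousand.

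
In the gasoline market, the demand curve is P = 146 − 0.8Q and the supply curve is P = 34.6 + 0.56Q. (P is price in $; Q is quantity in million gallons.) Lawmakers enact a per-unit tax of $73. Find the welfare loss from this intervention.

$1959.19 million

Competitive equilibrium: 146 − 0.8Q = 34.6 + 0.56Q → Q* = 81.9118, P* = 80.4706.
With the tax, the buyer price exceeds the seller price by 73: (146 − 0.8Q) − (34.6 + 0.56Q) = 73 → Q' = 28.2353.
ΔQ = 81.9118 − 28.2353 = 53.6765; the wedge equals the tax, 73.
Welfare loss = ½ × 53.6765 × 73 = $1959.19 million.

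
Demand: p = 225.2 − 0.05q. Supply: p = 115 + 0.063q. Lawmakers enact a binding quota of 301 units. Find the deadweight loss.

25683.45

Competitive equilibrium: 225.2 − 0.05q = 115 + 0.063q → q* = 975.2212, p* = 176.4389.
At q = 301: demand price = 225.2 − 0.05·301 = 210.15; supply price = 115 + 0.063·301 = 133.963.
Δq = 975.2212 − 301 = 674.2212; wedge = 210.15 − 133.963 = 76.187.
Welfare loss = ½ × 674.2212 × 76.187 = 25683.45.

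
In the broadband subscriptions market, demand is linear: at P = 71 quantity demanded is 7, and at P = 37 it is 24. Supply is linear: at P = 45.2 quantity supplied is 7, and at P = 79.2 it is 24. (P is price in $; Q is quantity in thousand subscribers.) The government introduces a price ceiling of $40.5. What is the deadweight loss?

$154.88 thousand

Demand slope = (37 − 71)/(24 − 7) = −2, so P = 85 − 2Q.
Supply slope = (79.2 − 45.2)/(24 − 7) = 2, so P = 31.2 + 2Q.
Competitive equilibrium: 85 − 2Q = 31.2 + 2Q → Q* = 13.45, P* = 58.1.
At the ceiling P = 40.5, quantity supplied = (40.5 − 31.2)/2 = 4.65.
Willingness to pay at Q' = 4.65: 85 − 2·4.65 = 75.7.
ΔQ = 13.45 − 4.65 = 8.8; wedge = 75.7 − 40.5 = 35.2.
Deadweight loss = ½ × 8.8 × 35.2 = $154.88 thousand.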